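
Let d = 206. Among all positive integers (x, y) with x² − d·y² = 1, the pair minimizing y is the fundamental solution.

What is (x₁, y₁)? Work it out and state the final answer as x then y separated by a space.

59535 4148

√206 = [14; 2,1,5,14,5,1,2,28, …], period ℓ=8 (even) → k=7
a_0=14:  p_0=14·1+0=14,  q_0=14·0+1=1
a_1=2:  p_1=2·14+1=29,  q_1=2·1+0=2
a_2=1:  p_2=1·29+14=43,  q_2=1·2+1=3
a_3=5:  p_3=5·43+29=244,  q_3=5·3+2=17
a_4=14:  p_4=14·244+43=3459,  q_4=14·17+3=241
a_5=5:  p_5=5·3459+244=17539,  q_5=5·241+17=1222
a_6=1:  p_6=1·17539+3459=20998,  q_6=1·1222+241=1463
a_7=2:  p_7=2·20998+17539=59535,  q_7=2·1463+1222=4148
fundamental: x₁=59535, y₁=4148  (since 3544416225 − 206·17205904 = 1)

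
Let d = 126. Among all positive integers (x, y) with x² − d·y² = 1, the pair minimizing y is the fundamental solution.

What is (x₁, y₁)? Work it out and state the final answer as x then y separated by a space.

449 40

d=126: √d = [11; 4,2,4,22] (ℓ=4, even), read p_3/q_3
a_0=11:  p_0=11·1+0=11,  q_0=11·0+1=1
…
a_2=2:  p_2=2·45+11=101,  q_2=2·4+1=9
a_3=4:  p_3=4·101+45=449,  q_3=4·9+4=40
fundamental: x₁=449, y₁=40  (since 201601 − 126·1600 = 1)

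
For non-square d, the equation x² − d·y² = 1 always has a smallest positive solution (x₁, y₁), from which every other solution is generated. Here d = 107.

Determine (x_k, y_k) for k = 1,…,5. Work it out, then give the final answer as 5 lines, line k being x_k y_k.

√107 = [10; 2,1,9,1,2,20, …], period ℓ=6 (even) → k=5
step 0: (10, 1)  from 10·(1,0) + (0,1)
step 1: (21, 2)  from 2·(10,1) + (1,0)
step 2: (31, 3)  from 1·(21,2) + (10,1)
step 3: (300, 29)  from 9·(31,3) + (21,2)
step 4: (331, 32)  from 1·(300,29) + (31,3)
step 5: (962, 93)  from 2·(331,32) + (300,29)
→ (962, 93).  Check: 962²=925444, 107·93²=925443, difference 1.
(962+93√107)^2 = 1850887 + 178932√107
(962+93√107)^3 = 3561105626 + 344265075√107
(962+93√107)^4 = 6851565373537 + 662365825368√107
(962+93√107)^5 = 13182408217579562 + 1274391503742957√107

962 93
1850887 178932
3561105626 344265075
6851565373537 662365825368
13182408217579562 1274391503742957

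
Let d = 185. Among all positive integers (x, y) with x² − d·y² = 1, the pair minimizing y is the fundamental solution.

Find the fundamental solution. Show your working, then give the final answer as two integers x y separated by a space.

√185 = [13; 1,1,1,1,26, …], period ℓ=5 (odd) → k=9
a_0=13:  p_0=13·1+0=13,  q_0=13·0+1=1
a_1=1:  p_1=1·13+1=14,  q_1=1·1+0=1
a_2=1:  p_2=1·14+13=27,  q_2=1·1+1=2
a_3=1:  p_3=1·27+14=41,  q_3=1·2+1=3
a_4=1:  p_4=1·41+27=68,  q_4=1·3+2=5
a_5=26:  p_5=26·68+41=1809,  q_5=26·5+3=133
a_6=1:  p_6=1·1809+68=1877,  q_6=1·133+5=138
a_7=1:  p_7=1·1877+1809=3686,  q_7=1·138+133=271
a_8=1:  p_8=1·3686+1877=5563,  q_8=1·271+138=409
a_9=1:  p_9=1·5563+3686=9249,  q_9=1·409+271=680
fundamental: x₁=9249, y₁=680  (since 85544001 − 185·462400 = 1)

9249 680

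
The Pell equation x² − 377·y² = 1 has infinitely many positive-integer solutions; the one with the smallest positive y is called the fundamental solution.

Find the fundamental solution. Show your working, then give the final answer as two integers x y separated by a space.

d=377: √d = [19; 2,2,2,38] (ℓ=4, even), read p_3/q_3
i=0: a=19 ⇒ p=19, q=1
…
i=2: a=2 ⇒ p=97, q=5
i=3: a=2 ⇒ p=233, q=12
fundamental: x₁=233, y₁=12  (since 54289 − 377·144 = 1)

233 12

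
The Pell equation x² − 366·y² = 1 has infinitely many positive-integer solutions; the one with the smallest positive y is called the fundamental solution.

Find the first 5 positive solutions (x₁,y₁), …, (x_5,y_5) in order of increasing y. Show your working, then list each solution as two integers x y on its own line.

[19; 7,1,1,1,2,12,2,1,1,1,7,38] for √366; ℓ=12 ⇒ convergent index 11
step 0: (19, 1)  from 19·(1,0) + (0,1)
…
step 2: (153, 8)  from 1·(134,7) + (19,1)
…
step 4: (440, 23)  from 1·(287,15) + (153,8)
…
step 10: (119053, 6223)  from 1·(74554,3897) + (44499,2326)
step 11: (907925, 47458)  from 7·(119053,6223) + (74554,3897)
→ (907925, 47458).  Check: 907925²=824327805625, 366·47458²=824327805624, difference 1.
k=2:  x_2 = 907925·907925+366·47458·47458 = 1648655611249,  y_2 = 907925·47458+47458·907925 = 86176609300
k=3:  x_3 = 907925·1648655611249+366·47458·86176609300 = 2993711291685588725,  y_3 = 907925·86176609300+47458·1648655611249 = 156483795997357542
k=4:  x_4 = 907925·2993711291685588725+366·47458·156483795997357542 = 5436130649005627630680001,  y_4 = 907925·156483795997357542+47458·2993711291685588725 = 284151100961715516031400
k=5:  x_5 = 907925·5436130649005627630680001+366·47458·284151100961715516031400 = 9871197838993875221878594227125,  y_5 = 907925·284151100961715516031400+47458·5436130649005627630680001 = 515975776681174635989620332458

907925 47458
1648655611249 86176609300
2993711291685588725 156483795997357542
5436130649005627630680001 284151100961715516031400
9871197838993875221878594227125 515975776681174635989620332458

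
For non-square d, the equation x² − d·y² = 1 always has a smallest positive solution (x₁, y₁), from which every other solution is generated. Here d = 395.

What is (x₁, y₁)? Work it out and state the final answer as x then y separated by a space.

√395 = [19; 1,6,1,38, …], period ℓ=4 (even) → k=3
step 0: (19, 1)  from 19·(1,0) + (0,1)
step 1: (20, 1)  from 1·(19,1) + (1,0)
step 2: (139, 7)  from 6·(20,1) + (19,1)
step 3: (159, 8)  from 1·(139,7) + (20,1)
→ (159, 8).  Check: 159²=25281, 395·8²=25280, difference 1.

159 8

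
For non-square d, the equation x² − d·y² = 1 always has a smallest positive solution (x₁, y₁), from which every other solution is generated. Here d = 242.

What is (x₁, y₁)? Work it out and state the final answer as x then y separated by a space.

√242 → a₀=15, period (1,1,3,1,14,1,3,1,1,30); ℓ=10 even so k=9
i=0: a=15 ⇒ p=15, q=1
i=1: a=1 ⇒ p=16, q=1
i=2: a=1 ⇒ p=31, q=2
i=3: a=3 ⇒ p=109, q=7
i=4: a=1 ⇒ p=140, q=9
…
i=7: a=3 ⇒ p=8696, q=559
i=8: a=1 ⇒ p=10905, q=701
i=9: a=1 ⇒ p=19601, q=1260
(x₁, y₁) = (19601, 1260);  19601² − 242·1260² = 1 ✓

19601 1260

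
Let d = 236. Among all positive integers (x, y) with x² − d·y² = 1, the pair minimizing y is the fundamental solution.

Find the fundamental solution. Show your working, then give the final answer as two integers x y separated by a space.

√236 = [15; 2,1,3,5,1,6,1,5,3,1,2,30, …], period ℓ=12 (even) → k=11
k=0  a_k=15  p_k/q_k = 15/1
…
k=3  a_k=3  p_k/q_k = 169/11
k=4  a_k=5  p_k/q_k = 891/58
…
k=6  a_k=6  p_k/q_k = 7251/472
…
k=10  a_k=1  p_k/q_k = 203535/13249
k=11  a_k=2  p_k/q_k = 561799/36570
(x₁, y₁) = (561799, 36570);  561799² − 236·36570² = 1 ✓

561799 36570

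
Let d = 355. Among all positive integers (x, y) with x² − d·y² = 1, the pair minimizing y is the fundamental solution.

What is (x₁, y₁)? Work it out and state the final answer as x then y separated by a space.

954809 50676

√355 = [18; 1,5,3,3,1,6,1,3,3,5,1,36, …], period ℓ=12 (even) → k=11
k=0  a_k=18  p_k/q_k = 18/1
k=1  a_k=1  p_k/q_k = 19/1
k=2  a_k=5  p_k/q_k = 113/6
k=3  a_k=3  p_k/q_k = 358/19
k=4  a_k=3  p_k/q_k = 1187/63
k=5  a_k=1  p_k/q_k = 1545/82
k=6  a_k=6  p_k/q_k = 10457/555
…
k=8  a_k=3  p_k/q_k = 46463/2466
k=9  a_k=3  p_k/q_k = 151391/8035
k=10  a_k=5  p_k/q_k = 803418/42641
k=11  a_k=1  p_k/q_k = 954809/50676
fundamental: x₁=954809, y₁=50676  (since 911660226481 − 355·2568056976 = 1)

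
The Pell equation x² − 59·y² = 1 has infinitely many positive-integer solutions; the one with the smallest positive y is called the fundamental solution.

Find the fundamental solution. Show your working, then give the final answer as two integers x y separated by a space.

√59 → a₀=7, period (1,2,7,2,1,14); ℓ=6 even so k=5
i=0: a=7 ⇒ p=7, q=1
…
i=2: a=2 ⇒ p=23, q=3
i=3: a=7 ⇒ p=169, q=22
i=4: a=2 ⇒ p=361, q=47
i=5: a=1 ⇒ p=530, q=69
→ (530, 69).  Check: 530²=280900, 59·69²=280899, difference 1.

530 69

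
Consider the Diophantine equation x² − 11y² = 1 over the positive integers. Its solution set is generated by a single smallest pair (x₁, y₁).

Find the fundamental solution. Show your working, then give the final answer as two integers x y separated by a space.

10 3

√11 → a₀=3, period (3,6); ℓ=2 even so k=1
k=0  a_k=3  p_k/q_k = 3/1
k=1  a_k=3  p_k/q_k = 10/3
→ (10, 3).  Check: 10²=100, 11·3²=99, difference 1.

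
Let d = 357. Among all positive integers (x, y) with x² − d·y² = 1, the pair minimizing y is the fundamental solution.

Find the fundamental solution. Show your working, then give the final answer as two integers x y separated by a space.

3401 180

[18; 1,8,2,8,1,36] for √357; ℓ=6 ⇒ convergent index 5
i=0: a=18 ⇒ p=18, q=1
i=1: a=1 ⇒ p=19, q=1
…
i=3: a=2 ⇒ p=359, q=19
i=4: a=8 ⇒ p=3042, q=161
i=5: a=1 ⇒ p=3401, q=180
(x₁, y₁) = (3401, 180);  3401² − 357·180² = 1 ✓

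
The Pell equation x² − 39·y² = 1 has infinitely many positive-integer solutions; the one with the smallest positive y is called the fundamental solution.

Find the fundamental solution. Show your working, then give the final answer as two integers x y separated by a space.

[6; 4,12] for √39; ℓ=2 ⇒ convergent index 1
i=0: a=6 ⇒ p=6, q=1
i=1: a=4 ⇒ p=25, q=4
(x₁, y₁) = (25, 4);  25² − 39·4² = 1 ✓

25 4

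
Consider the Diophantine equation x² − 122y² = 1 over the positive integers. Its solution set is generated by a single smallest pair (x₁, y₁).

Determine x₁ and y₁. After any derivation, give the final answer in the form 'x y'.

√122 → a₀=11, period (22); ℓ=1 odd so k=1
a_0=11:  p_0=11·1+0=11,  q_0=11·0+1=1
a_1=22:  p_1=22·11+1=243,  q_1=22·1+0=22
(x₁, y₁) = (243, 22);  243² − 122·22² = 1 ✓

243 22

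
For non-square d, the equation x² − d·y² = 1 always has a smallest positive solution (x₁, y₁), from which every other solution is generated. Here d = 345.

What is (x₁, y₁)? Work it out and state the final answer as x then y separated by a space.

6761 364

√345 → a₀=18, period (1,1,2,1,6,1,2,1,1,36); ℓ=10 even so k=9
k=0  a_k=18  p_k/q_k = 18/1
k=1  a_k=1  p_k/q_k = 19/1
k=2  a_k=1  p_k/q_k = 37/2
…
k=5  a_k=6  p_k/q_k = 873/47
k=6  a_k=1  p_k/q_k = 1003/54
k=7  a_k=2  p_k/q_k = 2879/155
k=8  a_k=1  p_k/q_k = 3882/209
k=9  a_k=1  p_k/q_k = 6761/364
(x₁, y₁) = (6761, 364);  6761² − 345·364² = 1 ✓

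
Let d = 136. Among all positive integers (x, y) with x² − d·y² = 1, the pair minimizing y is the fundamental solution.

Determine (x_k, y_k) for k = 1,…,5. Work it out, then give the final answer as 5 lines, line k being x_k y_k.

[11; 1,1,1,22] for √136; ℓ=4 ⇒ convergent index 3
a_0=11:  p_0=11·1+0=11,  q_0=11·0+1=1
a_1=1:  p_1=1·11+1=12,  q_1=1·1+0=1
a_2=1:  p_2=1·12+11=23,  q_2=1·1+1=2
a_3=1:  p_3=1·23+12=35,  q_3=1·2+1=3
fundamental: x₁=35, y₁=3  (since 1225 − 136·9 = 1)
n=2: (35,3)∘(35,3) = (35·35+136·3·3, 35·3+3·35) = (2449,210)
n=3: (2449,210)∘(35,3) = (35·2449+136·3·210, 35·210+3·2449) = (171395,14697)
n=4: (171395,14697)∘(35,3) = (35·171395+136·3·14697, 35·14697+3·171395) = (11995201,1028580)
n=5: (11995201,1028580)∘(35,3) = (35·11995201+136·3·1028580, 35·1028580+3·11995201) = (839492675,71985903)

35 3
2449 210
171395 14697
11995201 1028580
839492675 71985903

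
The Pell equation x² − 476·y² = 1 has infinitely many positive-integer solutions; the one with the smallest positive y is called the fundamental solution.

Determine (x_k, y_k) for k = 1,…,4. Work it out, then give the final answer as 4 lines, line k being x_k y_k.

√476 = [21; 1,4,2,10,2,4,1,42, …], period ℓ=8 (even) → k=7
a_0=21:  p_0=21·1+0=21,  q_0=21·0+1=1
…
a_2=4:  p_2=4·22+21=109,  q_2=4·1+1=5
a_3=2:  p_3=2·109+22=240,  q_3=2·5+1=11
…
a_5=2:  p_5=2·2509+240=5258,  q_5=2·115+11=241
a_6=4:  p_6=4·5258+2509=23541,  q_6=4·241+115=1079
a_7=1:  p_7=1·23541+5258=28799,  q_7=1·1079+241=1320
fundamental: x₁=28799, y₁=1320  (since 829382401 − 476·1742400 = 1)
k=2:  x_2 = 28799·28799+476·1320·1320 = 1658764801,  y_2 = 28799·1320+1320·28799 = 76029360
k=3:  x_3 = 28799·1658764801+476·1320·76029360 = 95541534979199,  y_3 = 28799·76029360+1320·1658764801 = 4379139075960
k=4:  x_4 = 28799·95541534979199+476·1320·4379139075960 = 5503001330073139201,  y_4 = 28799·4379139075960+1320·95541534979199 = 252229652421114720

28799 1320
1658764801 76029360
95541534979199 4379139075960
5503001330073139201 252229652421114720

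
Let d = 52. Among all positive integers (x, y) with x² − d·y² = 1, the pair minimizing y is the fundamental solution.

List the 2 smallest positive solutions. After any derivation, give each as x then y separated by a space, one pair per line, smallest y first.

√52 = [7; 4,1,2,1,4,14, …], period ℓ=6 (even) → k=5
a_0=7:  p_0=7·1+0=7,  q_0=7·0+1=1
…
a_2=1:  p_2=1·29+7=36,  q_2=1·4+1=5
…
a_4=1:  p_4=1·101+36=137,  q_4=1·14+5=19
a_5=4:  p_5=4·137+101=649,  q_5=4·19+14=90
fundamental: x₁=649, y₁=90  (since 421201 − 52·8100 = 1)
k=2:  x_2 = 649·649+52·90·90 = 842401,  y_2 = 649·90+90·649 = 116820

649 90
842401 116820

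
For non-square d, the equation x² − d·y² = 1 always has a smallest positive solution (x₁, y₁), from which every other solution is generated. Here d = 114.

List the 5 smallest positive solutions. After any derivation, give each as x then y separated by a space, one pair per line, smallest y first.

1025 96
2101249 196800
4307559425 403439904
8830494720001 827051606400
18102509868442625 1695455389680096

√114 = [10; 1,2,10,2,1,20, …], period ℓ=6 (even) → k=5
k=0  a_k=10  p_k/q_k = 10/1
…
k=4  a_k=2  p_k/q_k = 694/65
k=5  a_k=1  p_k/q_k = 1025/96
fundamental: x₁=1025, y₁=96  (since 1050625 − 114·9216 = 1)
n=2: (1025,96)∘(1025,96) = (1025·1025+114·96·96, 1025·96+96·1025) = (2101249,196800)
n=3: (2101249,196800)∘(1025,96) = (1025·2101249+114·96·196800, 1025·196800+96·2101249) = (4307559425,403439904)
n=4: (4307559425,403439904)∘(1025,96) = (1025·4307559425+114·96·403439904, 1025·403439904+96·4307559425) = (8830494720001,827051606400)
n=5: (8830494720001,827051606400)∘(1025,96) = (1025·8830494720001+114·96·827051606400, 1025·827051606400+96·8830494720001) = (18102509868442625,1695455389680096)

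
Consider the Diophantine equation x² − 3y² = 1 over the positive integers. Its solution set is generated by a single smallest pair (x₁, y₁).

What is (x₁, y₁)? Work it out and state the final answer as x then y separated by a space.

2 1

d=3: √d = [1; 1,2] (ℓ=2, even), read p_1/q_1
a_0=1:  p_0=1·1+0=1,  q_0=1·0+1=1
a_1=1:  p_1=1·1+1=2,  q_1=1·1+0=1
(x₁, y₁) = (2, 1);  2² − 3·1² = 1 ✓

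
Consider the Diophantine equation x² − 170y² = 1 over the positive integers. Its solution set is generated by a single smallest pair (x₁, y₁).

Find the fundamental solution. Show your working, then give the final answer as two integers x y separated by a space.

d=170: √d = [13; 26] (ℓ=1, odd), read p_1/q_1
a_0=13:  p_0=13·1+0=13,  q_0=13·0+1=1
a_1=26:  p_1=26·13+1=339,  q_1=26·1+0=26
fundamental: x₁=339, y₁=26  (since 114921 − 170·676 = 1)

339 26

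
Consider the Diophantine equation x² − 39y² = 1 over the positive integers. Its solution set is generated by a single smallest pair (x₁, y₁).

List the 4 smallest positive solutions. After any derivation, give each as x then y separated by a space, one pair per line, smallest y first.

25 4
1249 200
62425 9996
3120001 499600

√39 = [6; 4,12, …], period ℓ=2 (even) → k=1
a_0=6:  p_0=6·1+0=6,  q_0=6·0+1=1
a_1=4:  p_1=4·6+1=25,  q_1=4·1+0=4
→ (25, 4).  Check: 25²=625, 39·4²=624, difference 1.
(25+4√39)^2 = 1249 + 200√39
(25+4√39)^3 = 62425 + 9996√39
(25+4√39)^4 = 3120001 + 499600√39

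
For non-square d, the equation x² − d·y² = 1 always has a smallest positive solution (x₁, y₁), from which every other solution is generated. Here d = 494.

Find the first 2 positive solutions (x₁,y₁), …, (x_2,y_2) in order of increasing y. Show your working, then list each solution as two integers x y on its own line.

√494 → a₀=22, period (4,2,2,1,2,1,2,2,4,44); ℓ=10 even so k=9
i=0: a=22 ⇒ p=22, q=1
…
i=2: a=2 ⇒ p=200, q=9
…
i=4: a=1 ⇒ p=689, q=31
i=5: a=2 ⇒ p=1867, q=84
…
i=8: a=2 ⇒ p=16514, q=743
i=9: a=4 ⇒ p=73035, q=3286
→ (73035, 3286).  Check: 73035²=5334111225, 494·3286²=5334111224, difference 1.
(x_2, y_2) = (73035·73035 + 494·3286·3286, 73035·3286 + 3286·73035) = (10668222449, 479986020)

73035 3286
10668222449 479986020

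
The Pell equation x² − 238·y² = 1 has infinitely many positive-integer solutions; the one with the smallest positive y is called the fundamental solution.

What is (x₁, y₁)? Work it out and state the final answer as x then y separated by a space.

d=238: √d = [15; 2,2,1,14,1,2,2,30] (ℓ=8, even), read p_7/q_7
k=0  a_k=15  p_k/q_k = 15/1
…
k=2  a_k=2  p_k/q_k = 77/5
k=3  a_k=1  p_k/q_k = 108/7
k=4  a_k=14  p_k/q_k = 1589/103
k=5  a_k=1  p_k/q_k = 1697/110
k=6  a_k=2  p_k/q_k = 4983/323
k=7  a_k=2  p_k/q_k = 11663/756
→ (11663, 756).  Check: 11663²=136025569, 238·756²=136025568, difference 1.

11663 756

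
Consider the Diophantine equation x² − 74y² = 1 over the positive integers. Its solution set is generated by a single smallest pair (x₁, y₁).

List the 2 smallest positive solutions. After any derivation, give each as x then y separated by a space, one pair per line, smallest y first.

3699 430
27365201 3181140

[8; 1,1,1,1,16] for √74; ℓ=5 ⇒ convergent index 9
i=0: a=8 ⇒ p=8, q=1
…
i=3: a=1 ⇒ p=26, q=3
i=4: a=1 ⇒ p=43, q=5
…
i=6: a=1 ⇒ p=757, q=88
…
i=8: a=1 ⇒ p=2228, q=259
i=9: a=1 ⇒ p=3699, q=430
fundamental: x₁=3699, y₁=430  (since 13682601 − 74·184900 = 1)
(3699+430√74)^2 = 27365201 + 3181140√74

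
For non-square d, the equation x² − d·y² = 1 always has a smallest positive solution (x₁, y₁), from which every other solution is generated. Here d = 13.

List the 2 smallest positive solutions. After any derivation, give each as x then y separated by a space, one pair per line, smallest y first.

d=13: √d = [3; 1,1,1,1,6] (ℓ=5, odd), read p_9/q_9
i=0: a=3 ⇒ p=3, q=1
i=1: a=1 ⇒ p=4, q=1
…
i=5: a=6 ⇒ p=119, q=33
…
i=8: a=1 ⇒ p=393, q=109
i=9: a=1 ⇒ p=649, q=180
fundamental: x₁=649, y₁=180  (since 421201 − 13·32400 = 1)
(649+180√13)^2 = 842401 + 233640√13

649 180
842401 233640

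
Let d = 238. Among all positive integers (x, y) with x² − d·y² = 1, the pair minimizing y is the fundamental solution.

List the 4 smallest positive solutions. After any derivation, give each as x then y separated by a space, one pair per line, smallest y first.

d=238: √d = [15; 2,2,1,14,1,2,2,30] (ℓ=8, even), read p_7/q_7
i=0: a=15 ⇒ p=15, q=1
i=1: a=2 ⇒ p=31, q=2
i=2: a=2 ⇒ p=77, q=5
…
i=4: a=14 ⇒ p=1589, q=103
i=5: a=1 ⇒ p=1697, q=110
i=6: a=2 ⇒ p=4983, q=323
i=7: a=2 ⇒ p=11663, q=756
fundamental: x₁=11663, y₁=756  (since 136025569 − 238·571536 = 1)
n=2: (11663,756)∘(11663,756) = (11663·11663+238·756·756, 11663·756+756·11663) = (272051137,17634456)
n=3: (272051137,17634456)∘(11663,756) = (11663·272051137+238·756·17634456, 11663·17634456+756·272051137) = (6345864809999,411341319900)
n=4: (6345864809999,411341319900)∘(11663,756) = (11663·6345864809999+238·756·411341319900, 11663·411341319900+756·6345864809999) = (148023642285985537,9594947610352944)

11663 756
272051137 17634456
6345864809999 411341319900
148023642285985537 9594947610352944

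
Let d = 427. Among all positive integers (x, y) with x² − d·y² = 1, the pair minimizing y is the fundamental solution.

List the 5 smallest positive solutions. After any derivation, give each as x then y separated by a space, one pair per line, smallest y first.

62 3
7687 372
953126 46125
118179937 5719128
14653359062 709125747

[20; 1,1,1,40] for √427; ℓ=4 ⇒ convergent index 3
k=0  a_k=20  p_k/q_k = 20/1
…
k=2  a_k=1  p_k/q_k = 41/2
k=3  a_k=1  p_k/q_k = 62/3
→ (62, 3).  Check: 62²=3844, 427·3²=3843, difference 1.
k=2:  x_2 = 62·62+427·3·3 = 7687,  y_2 = 62·3+3·62 = 372
k=3:  x_3 = 62·7687+427·3·372 = 953126,  y_3 = 62·372+3·7687 = 46125
k=4:  x_4 = 62·953126+427·3·46125 = 118179937,  y_4 = 62·46125+3·953126 = 5719128
k=5:  x_5 = 62·118179937+427·3·5719128 = 14653359062,  y_5 = 62·5719128+3·118179937 = 709125747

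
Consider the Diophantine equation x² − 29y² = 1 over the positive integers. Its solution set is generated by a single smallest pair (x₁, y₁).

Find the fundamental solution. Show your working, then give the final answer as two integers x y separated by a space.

9801 1820

√29 → a₀=5, period (2,1,1,2,10); ℓ=5 odd so k=9
step 0: (5, 1)  from 5·(1,0) + (0,1)
…
step 2: (16, 3)  from 1·(11,2) + (5,1)
step 3: (27, 5)  from 1·(16,3) + (11,2)
step 4: (70, 13)  from 2·(27,5) + (16,3)
…
step 6: (1524, 283)  from 2·(727,135) + (70,13)
…
step 8: (3775, 701)  from 1·(2251,418) + (1524,283)
step 9: (9801, 1820)  from 2·(3775,701) + (2251,418)
fundamental: x₁=9801, y₁=1820  (since 96059601 − 29·3312400 = 1)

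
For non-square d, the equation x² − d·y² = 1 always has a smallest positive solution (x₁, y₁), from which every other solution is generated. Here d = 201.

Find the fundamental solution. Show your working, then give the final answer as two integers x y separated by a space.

515095 36332

d=201: √d = [14; 5,1,1,1,2,…,1,5,28] (ℓ=14, even), read p_13/q_13
a_0=14:  p_0=14·1+0=14,  q_0=14·0+1=1
…
a_2=1:  p_2=1·71+14=85,  q_2=1·5+1=6
…
a_5=2:  p_5=2·241+156=638,  q_5=2·17+11=45
a_6=1:  p_6=1·638+241=879,  q_6=1·45+17=62
a_7=8:  p_7=8·879+638=7670,  q_7=8·62+45=541
a_8=1:  p_8=1·7670+879=8549,  q_8=1·541+62=603
a_9=2:  p_9=2·8549+7670=24768,  q_9=2·603+541=1747
a_10=1:  p_10=1·24768+8549=33317,  q_10=1·1747+603=2350
a_11=1:  p_11=1·33317+24768=58085,  q_11=1·2350+1747=4097
a_12=1:  p_12=1·58085+33317=91402,  q_12=1·4097+2350=6447
a_13=5:  p_13=5·91402+58085=515095,  q_13=5·6447+4097=36332
(x₁, y₁) = (515095, 36332);  515095² − 201·36332² = 1 ✓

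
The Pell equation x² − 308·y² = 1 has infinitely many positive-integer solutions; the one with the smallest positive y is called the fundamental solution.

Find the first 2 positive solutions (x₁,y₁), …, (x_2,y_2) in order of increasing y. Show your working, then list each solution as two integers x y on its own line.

351 20
246401 14040

d=308: √d = [17; 1,1,4,1,1,34] (ℓ=6, even), read p_5/q_5
i=0: a=17 ⇒ p=17, q=1
i=1: a=1 ⇒ p=18, q=1
i=2: a=1 ⇒ p=35, q=2
i=3: a=4 ⇒ p=158, q=9
i=4: a=1 ⇒ p=193, q=11
i=5: a=1 ⇒ p=351, q=20
→ (351, 20).  Check: 351²=123201, 308·20²=123200, difference 1.
(x_2, y_2) = (351·351 + 308·20·20, 351·20 + 20·351) = (246401, 14040)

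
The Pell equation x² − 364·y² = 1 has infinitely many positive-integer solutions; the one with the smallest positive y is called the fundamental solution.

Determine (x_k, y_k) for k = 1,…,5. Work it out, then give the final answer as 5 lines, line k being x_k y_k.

√364 → a₀=19, period (12,1,2,3,1,8,1,3,2,1,12,38); ℓ=12 even so k=11
k=0  a_k=19  p_k/q_k = 19/1
k=1  a_k=12  p_k/q_k = 229/12
k=2  a_k=1  p_k/q_k = 248/13
k=3  a_k=2  p_k/q_k = 725/38
k=4  a_k=3  p_k/q_k = 2423/127
k=5  a_k=1  p_k/q_k = 3148/165
k=6  a_k=8  p_k/q_k = 27607/1447
…
k=8  a_k=3  p_k/q_k = 119872/6283
k=9  a_k=2  p_k/q_k = 270499/14178
k=10  a_k=1  p_k/q_k = 390371/20461
k=11  a_k=12  p_k/q_k = 4954951/259710
fundamental: x₁=4954951, y₁=259710  (since 24551539412401 − 364·67449284100 = 1)
(4954951+259710√364)^2 = 49103078824801 + 2573700648420√364
(4954951+259710√364)^3 = 486606699052048124551 + 25505121203178395130√364
(4954951+259710√364)^4 = 4822224700149240710505379201 + 252753251621617410554928840√364
(4954951+259710√364)^5 = 47787774200457874208819626306623751 + 2504759953751544114971907242978550√364

4954951 259710
49103078824801 2573700648420
486606699052048124551 25505121203178395130
4822224700149240710505379201 252753251621617410554928840
47787774200457874208819626306623751 2504759953751544114971907242978550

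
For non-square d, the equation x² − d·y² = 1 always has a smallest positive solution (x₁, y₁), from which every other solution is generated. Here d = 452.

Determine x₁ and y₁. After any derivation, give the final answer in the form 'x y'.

d=452: √d = [21; 3,1,5,3,10,3,5,1,3,42] (ℓ=10, even), read p_9/q_9
i=0: a=21 ⇒ p=21, q=1
…
i=3: a=5 ⇒ p=489, q=23
i=4: a=3 ⇒ p=1552, q=73
i=5: a=10 ⇒ p=16009, q=753
…
i=7: a=5 ⇒ p=263904, q=12413
i=8: a=1 ⇒ p=313483, q=14745
i=9: a=3 ⇒ p=1204353, q=56648
fundamental: x₁=1204353, y₁=56648  (since 1450466148609 − 452·3208995904 = 1)

1204353 56648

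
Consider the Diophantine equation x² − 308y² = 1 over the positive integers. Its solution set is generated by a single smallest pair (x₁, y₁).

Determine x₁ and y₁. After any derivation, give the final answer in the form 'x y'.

[17; 1,1,4,1,1,34] for √308; ℓ=6 ⇒ convergent index 5
a_0=17:  p_0=17·1+0=17,  q_0=17·0+1=1
a_1=1:  p_1=1·17+1=18,  q_1=1·1+0=1
a_2=1:  p_2=1·18+17=35,  q_2=1·1+1=2
a_3=4:  p_3=4·35+18=158,  q_3=4·2+1=9
a_4=1:  p_4=1·158+35=193,  q_4=1·9+2=11
a_5=1:  p_5=1·193+158=351,  q_5=1·11+9=20
(x₁, y₁) = (351, 20);  351² − 308·20² = 1 ✓

351 20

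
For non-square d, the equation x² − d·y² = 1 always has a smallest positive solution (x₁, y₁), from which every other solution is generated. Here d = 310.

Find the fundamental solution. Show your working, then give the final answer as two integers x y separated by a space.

848719 48204

√310 → a₀=17, period (1,1,1,1,5,…,1,1,34); ℓ=16 even so k=15
a_0=17:  p_0=17·1+0=17,  q_0=17·0+1=1
…
a_4=1:  p_4=1·53+35=88,  q_4=1·3+2=5
…
a_6=3:  p_6=3·493+88=1567,  q_6=3·28+5=89
a_7=1:  p_7=1·1567+493=2060,  q_7=1·89+28=117
a_8=2:  p_8=2·2060+1567=5687,  q_8=2·117+89=323
a_9=1:  p_9=1·5687+2060=7747,  q_9=1·323+117=440
a_10=3:  p_10=3·7747+5687=28928,  q_10=3·440+323=1643
…
a_12=1:  p_12=1·152387+28928=181315,  q_12=1·8655+1643=10298
a_13=1:  p_13=1·181315+152387=333702,  q_13=1·10298+8655=18953
a_14=1:  p_14=1·333702+181315=515017,  q_14=1·18953+10298=29251
a_15=1:  p_15=1·515017+333702=848719,  q_15=1·29251+18953=48204
fundamental: x₁=848719, y₁=48204  (since 720323940961 − 310·2323625616 = 1)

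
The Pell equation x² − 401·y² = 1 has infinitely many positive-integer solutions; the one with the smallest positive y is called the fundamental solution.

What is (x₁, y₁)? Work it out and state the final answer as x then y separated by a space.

d=401: √d = [20; 40] (ℓ=1, odd), read p_1/q_1
step 0: (20, 1)  from 20·(1,0) + (0,1)
step 1: (801, 40)  from 40·(20,1) + (1,0)
(x₁, y₁) = (801, 40);  801² − 401·40² = 1 ✓

801 40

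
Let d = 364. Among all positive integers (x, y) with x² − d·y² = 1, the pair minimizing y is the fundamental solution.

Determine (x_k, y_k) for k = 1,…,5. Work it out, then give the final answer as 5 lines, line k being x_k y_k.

4954951 259710
49103078824801 2573700648420
486606699052048124551 25505121203178395130
4822224700149240710505379201 252753251621617410554928840
47787774200457874208819626306623751 2504759953751544114971907242978550

√364 = [19; 12,1,2,3,1,8,1,3,2,1,12,38, …], period ℓ=12 (even) → k=11
k=0  a_k=19  p_k/q_k = 19/1
k=1  a_k=12  p_k/q_k = 229/12
k=2  a_k=1  p_k/q_k = 248/13
…
k=5  a_k=1  p_k/q_k = 3148/165
…
k=10  a_k=1  p_k/q_k = 390371/20461
k=11  a_k=12  p_k/q_k = 4954951/259710
→ (4954951, 259710).  Check: 4954951²=24551539412401, 364·259710²=24551539412400, difference 1.
(4954951+259710√364)^2 = 49103078824801 + 2573700648420√364
(4954951+259710√364)^3 = 486606699052048124551 + 25505121203178395130√364
(4954951+259710√364)^4 = 4822224700149240710505379201 + 252753251621617410554928840√364
(4954951+259710√364)^5 = 47787774200457874208819626306623751 + 2504759953751544114971907242978550√364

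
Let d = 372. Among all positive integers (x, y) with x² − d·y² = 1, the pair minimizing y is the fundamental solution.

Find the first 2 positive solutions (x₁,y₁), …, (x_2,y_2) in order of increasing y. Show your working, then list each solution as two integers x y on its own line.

√372 → a₀=19, period (3,2,12,2,3,38); ℓ=6 even so k=5
i=0: a=19 ⇒ p=19, q=1
i=1: a=3 ⇒ p=58, q=3
…
i=3: a=12 ⇒ p=1678, q=87
i=4: a=2 ⇒ p=3491, q=181
i=5: a=3 ⇒ p=12151, q=630
(x₁, y₁) = (12151, 630);  12151² − 372·630² = 1 ✓
n=2: (12151,630)∘(12151,630) = (12151·12151+372·630·630, 12151·630+630·12151) = (295293601,15310260)

12151 630
295293601 15310260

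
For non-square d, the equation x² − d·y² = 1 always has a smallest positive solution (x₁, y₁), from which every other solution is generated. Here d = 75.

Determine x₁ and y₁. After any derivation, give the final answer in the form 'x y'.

[8; 1,1,1,16] for √75; ℓ=4 ⇒ convergent index 3
k=0  a_k=8  p_k/q_k = 8/1
k=1  a_k=1  p_k/q_k = 9/1
k=2  a_k=1  p_k/q_k = 17/2
k=3  a_k=1  p_k/q_k = 26/3
fundamental: x₁=26, y₁=3  (since 676 − 75·9 = 1)

26 3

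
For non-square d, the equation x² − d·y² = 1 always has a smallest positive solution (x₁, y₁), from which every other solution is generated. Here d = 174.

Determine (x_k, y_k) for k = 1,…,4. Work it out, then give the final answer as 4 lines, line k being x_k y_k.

√174 → a₀=13, period (5,4,5,26); ℓ=4 even so k=3
a_0=13:  p_0=13·1+0=13,  q_0=13·0+1=1
a_1=5:  p_1=5·13+1=66,  q_1=5·1+0=5
a_2=4:  p_2=4·66+13=277,  q_2=4·5+1=21
a_3=5:  p_3=5·277+66=1451,  q_3=5·21+5=110
(x₁, y₁) = (1451, 110);  1451² − 174·110² = 1 ✓
(x_2, y_2) = (1451·1451 + 174·110·110, 1451·110 + 110·1451) = (4210801, 319220)
(x_3, y_3) = (1451·4210801 + 174·110·319220, 1451·319220 + 110·4210801) = (12219743051, 926376330)
(x_4, y_4) = (1451·12219743051 + 174·110·926376330, 1451·926376330 + 110·12219743051) = (35461690123201, 2688343790440)

1451 110
4210801 319220
12219743051 926376330
35461690123201 2688343790440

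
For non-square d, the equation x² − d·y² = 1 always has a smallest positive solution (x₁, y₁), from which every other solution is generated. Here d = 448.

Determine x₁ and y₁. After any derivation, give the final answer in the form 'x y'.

127 6

√448 = [21; 6,42, …], period ℓ=2 (even) → k=1
step 0: (21, 1)  from 21·(1,0) + (0,1)
step 1: (127, 6)  from 6·(21,1) + (1,0)
fundamental: x₁=127, y₁=6  (since 16129 − 448·36 = 1)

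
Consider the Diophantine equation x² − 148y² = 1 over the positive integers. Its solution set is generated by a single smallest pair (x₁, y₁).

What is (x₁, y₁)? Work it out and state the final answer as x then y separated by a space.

d=148: √d = [12; 6,24] (ℓ=2, even), read p_1/q_1
i=0: a=12 ⇒ p=12, q=1
i=1: a=6 ⇒ p=73, q=6
(x₁, y₁) = (73, 6);  73² − 148·6² = 1 ✓

73 6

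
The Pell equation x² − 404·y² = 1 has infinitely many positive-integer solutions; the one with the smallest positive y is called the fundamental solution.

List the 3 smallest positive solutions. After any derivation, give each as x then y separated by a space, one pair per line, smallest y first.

d=404: √d = [20; 10,40] (ℓ=2, even), read p_1/q_1
k=0  a_k=20  p_k/q_k = 20/1
k=1  a_k=10  p_k/q_k = 201/10
fundamental: x₁=201, y₁=10  (since 40401 − 404·100 = 1)
n=2: (201,10)∘(201,10) = (201·201+404·10·10, 201·10+10·201) = (80801,4020)
n=3: (80801,4020)∘(201,10) = (201·80801+404·10·4020, 201·4020+10·80801) = (32481801,1616030)

201 10
80801 4020
32481801 1616030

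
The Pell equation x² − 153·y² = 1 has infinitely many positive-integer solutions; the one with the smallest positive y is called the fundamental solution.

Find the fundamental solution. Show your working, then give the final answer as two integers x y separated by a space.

2177 176

√153 = [12; 2,1,2,2,2,1,2,24, …], period ℓ=8 (even) → k=7
a_0=12:  p_0=12·1+0=12,  q_0=12·0+1=1
a_1=2:  p_1=2·12+1=25,  q_1=2·1+0=2
…
a_6=1:  p_6=1·569+235=804,  q_6=1·46+19=65
a_7=2:  p_7=2·804+569=2177,  q_7=2·65+46=176
→ (2177, 176).  Check: 2177²=4739329, 153·176²=4739328, difference 1.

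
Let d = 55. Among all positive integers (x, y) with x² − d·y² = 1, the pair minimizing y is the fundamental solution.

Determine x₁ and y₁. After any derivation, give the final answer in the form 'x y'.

89 12

√55 → a₀=7, period (2,2,2,14); ℓ=4 even so k=3
step 0: (7, 1)  from 7·(1,0) + (0,1)
step 1: (15, 2)  from 2·(7,1) + (1,0)
step 2: (37, 5)  from 2·(15,2) + (7,1)
step 3: (89, 12)  from 2·(37,5) + (15,2)
→ (89, 12).  Check: 89²=7921, 55·12²=7920, difference 1.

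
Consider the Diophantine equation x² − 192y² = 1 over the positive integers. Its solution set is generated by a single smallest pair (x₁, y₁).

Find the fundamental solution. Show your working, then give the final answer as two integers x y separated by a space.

√192 → a₀=13, period (1,5,1,26); ℓ=4 even so k=3
a_0=13:  p_0=13·1+0=13,  q_0=13·0+1=1
…
a_2=5:  p_2=5·14+13=83,  q_2=5·1+1=6
a_3=1:  p_3=1·83+14=97,  q_3=1·6+1=7
(x₁, y₁) = (97, 7);  97² − 192·7² = 1 ✓

97 7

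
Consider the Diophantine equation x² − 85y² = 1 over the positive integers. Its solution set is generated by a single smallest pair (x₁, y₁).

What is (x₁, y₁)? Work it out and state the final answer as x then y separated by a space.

285769 30996

√85 = [9; 4,1,1,4,18, …], period ℓ=5 (odd) → k=9
i=0: a=9 ⇒ p=9, q=1
…
i=6: a=4 ⇒ p=27926, q=3029
i=7: a=1 ⇒ p=34813, q=3776
i=8: a=1 ⇒ p=62739, q=6805
i=9: a=4 ⇒ p=285769, q=30996
fundamental: x₁=285769, y₁=30996  (since 81663921361 − 85·960752016 = 1)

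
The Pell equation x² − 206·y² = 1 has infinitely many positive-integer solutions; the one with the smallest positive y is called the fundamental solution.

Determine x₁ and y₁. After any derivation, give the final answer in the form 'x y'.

d=206: √d = [14; 2,1,5,14,5,1,2,28] (ℓ=8, even), read p_7/q_7
i=0: a=14 ⇒ p=14, q=1
i=1: a=2 ⇒ p=29, q=2
…
i=3: a=5 ⇒ p=244, q=17
…
i=5: a=5 ⇒ p=17539, q=1222
i=6: a=1 ⇒ p=20998, q=1463
i=7: a=2 ⇒ p=59535, q=4148
fundamental: x₁=59535, y₁=4148  (since 3544416225 − 206·17205904 = 1)

59535 4148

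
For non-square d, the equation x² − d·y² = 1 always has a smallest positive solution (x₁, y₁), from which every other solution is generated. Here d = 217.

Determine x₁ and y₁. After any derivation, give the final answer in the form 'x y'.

[14; 1,2,1,2,1,…,2,1,28] for √217; ℓ=16 ⇒ convergent index 15
a_0=14:  p_0=14·1+0=14,  q_0=14·0+1=1
a_1=1:  p_1=1·14+1=15,  q_1=1·1+0=1
…
a_4=2:  p_4=2·59+44=162,  q_4=2·4+3=11
…
a_7=9:  p_7=9·383+221=3668,  q_7=9·26+15=249
a_8=4:  p_8=4·3668+383=15055,  q_8=4·249+26=1022
a_9=9:  p_9=9·15055+3668=139163,  q_9=9·1022+249=9447
a_10=1:  p_10=1·139163+15055=154218,  q_10=1·9447+1022=10469
a_11=1:  p_11=1·154218+139163=293381,  q_11=1·10469+9447=19916
a_12=2:  p_12=2·293381+154218=740980,  q_12=2·19916+10469=50301
a_13=1:  p_13=1·740980+293381=1034361,  q_13=1·50301+19916=70217
a_14=2:  p_14=2·1034361+740980=2809702,  q_14=2·70217+50301=190735
a_15=1:  p_15=1·2809702+1034361=3844063,  q_15=1·190735+70217=260952
fundamental: x₁=3844063, y₁=260952  (since 14776820347969 − 217·68095946304 = 1)

3844063 260952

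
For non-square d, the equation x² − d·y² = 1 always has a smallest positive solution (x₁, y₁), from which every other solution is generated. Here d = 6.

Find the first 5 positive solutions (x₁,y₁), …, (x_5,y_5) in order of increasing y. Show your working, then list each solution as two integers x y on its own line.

5 2
49 20
485 198
4801 1960
47525 19402

√6 → a₀=2, period (2,4); ℓ=2 even so k=1
k=0  a_k=2  p_k/q_k = 2/1
k=1  a_k=2  p_k/q_k = 5/2
→ (5, 2).  Check: 5²=25, 6·2²=24, difference 1.
(5+2√6)^2 = 49 + 20√6
(5+2√6)^3 = 485 + 198√6
(5+2√6)^4 = 4801 + 1960√6
(5+2√6)^5 = 47525 + 19402√6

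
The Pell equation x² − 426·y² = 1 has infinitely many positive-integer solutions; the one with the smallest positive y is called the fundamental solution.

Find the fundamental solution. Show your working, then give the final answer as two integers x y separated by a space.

88751 4300

[20; 1,1,1,3,2,6,2,3,1,1,1,40] for √426; ℓ=12 ⇒ convergent index 11
i=0: a=20 ⇒ p=20, q=1
…
i=4: a=3 ⇒ p=227, q=11
…
i=6: a=6 ⇒ p=3323, q=161
…
i=8: a=3 ⇒ p=24809, q=1202
…
i=10: a=1 ⇒ p=56780, q=2751
i=11: a=1 ⇒ p=88751, q=4300
→ (88751, 4300).  Check: 88751²=7876740001, 426·4300²=7876740000, difference 1.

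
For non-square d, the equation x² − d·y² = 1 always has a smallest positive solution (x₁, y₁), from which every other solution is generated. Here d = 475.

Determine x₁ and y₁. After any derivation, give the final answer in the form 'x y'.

[21; 1,3,1,6,2,6,1,3,1,42] for √475; ℓ=10 ⇒ convergent index 9
step 0: (21, 1)  from 21·(1,0) + (0,1)
…
step 5: (1591, 73)  from 2·(741,34) + (109,5)
step 6: (10287, 472)  from 6·(1591,73) + (741,34)
…
step 8: (45921, 2107)  from 3·(11878,545) + (10287,472)
step 9: (57799, 2652)  from 1·(45921,2107) + (11878,545)
→ (57799, 2652).  Check: 57799²=3340724401, 475·2652²=3340724400, difference 1.

57799 2652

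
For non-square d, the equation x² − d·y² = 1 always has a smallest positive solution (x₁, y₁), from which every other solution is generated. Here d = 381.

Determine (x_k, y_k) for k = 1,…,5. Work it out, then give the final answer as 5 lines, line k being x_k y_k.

√381 → a₀=19, period (1,1,12,1,1,38); ℓ=6 even so k=5
step 0: (19, 1)  from 19·(1,0) + (0,1)
step 1: (20, 1)  from 1·(19,1) + (1,0)
step 2: (39, 2)  from 1·(20,1) + (19,1)
step 3: (488, 25)  from 12·(39,2) + (20,1)
step 4: (527, 27)  from 1·(488,25) + (39,2)
step 5: (1015, 52)  from 1·(527,27) + (488,25)
→ (1015, 52).  Check: 1015²=1030225, 381·52²=1030224, difference 1.
n=2: (1015,52)∘(1015,52) = (1015·1015+381·52·52, 1015·52+52·1015) = (2060449,105560)
n=3: (2060449,105560)∘(1015,52) = (1015·2060449+381·52·105560, 1015·105560+52·2060449) = (4182710455,214286748)
n=4: (4182710455,214286748)∘(1015,52) = (1015·4182710455+381·52·214286748, 1015·214286748+52·4182710455) = (8490900163201,435001992880)
n=5: (8490900163201,435001992880)∘(1015,52) = (1015·8490900163201+381·52·435001992880, 1015·435001992880+52·8490900163201) = (17236523148587575,883053831259652)

1015 52
2060449 105560
4182710455 214286748
8490900163201 435001992880
17236523148587575 883053831259652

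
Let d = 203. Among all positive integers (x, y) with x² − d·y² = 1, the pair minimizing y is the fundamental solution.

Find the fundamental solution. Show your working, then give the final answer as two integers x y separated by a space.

57 4

√203 → a₀=14, period (4,28); ℓ=2 even so k=1
k=0  a_k=14  p_k/q_k = 14/1
k=1  a_k=4  p_k/q_k = 57/4
(x₁, y₁) = (57, 4);  57² − 203·4² = 1 ✓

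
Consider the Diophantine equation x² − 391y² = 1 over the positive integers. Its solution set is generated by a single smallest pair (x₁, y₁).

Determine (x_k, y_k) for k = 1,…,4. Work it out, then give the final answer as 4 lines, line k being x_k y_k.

[19; 1,3,2,2,1,…,3,1,38] for √391; ℓ=16 ⇒ convergent index 15
step 0: (19, 1)  from 19·(1,0) + (0,1)
…
step 2: (79, 4)  from 3·(20,1) + (19,1)
step 3: (178, 9)  from 2·(79,4) + (20,1)
step 4: (435, 22)  from 2·(178,9) + (79,4)
step 5: (613, 31)  from 1·(435,22) + (178,9)
step 6: (1048, 53)  from 1·(613,31) + (435,22)
…
step 8: (52519, 2656)  from 19·(2709,137) + (1048,53)
…
step 10: (160266, 8105)  from 1·(107747,5449) + (52519,2656)
step 11: (268013, 13554)  from 1·(160266,8105) + (107747,5449)
…
step 13: (1660597, 83980)  from 2·(696292,35213) + (268013,13554)
step 14: (5678083, 287153)  from 3·(1660597,83980) + (696292,35213)
step 15: (7338680, 371133)  from 1·(5678083,287153) + (1660597,83980)
→ (7338680, 371133).  Check: 7338680²=53856224142400, 391·371133²=53856224142399, difference 1.
(x_2, y_2) = (7338680·7338680 + 391·371133·371133, 7338680·371133 + 371133·7338680) = (107712448284799, 5447252648880)
(x_3, y_3) = (7338680·107712448284799 + 391·371133·5447252648880, 7338680·5447252648880 + 371133·107712448284799) = (1580934379957370111960, 79951288138564985667)
(x_4, y_4) = (7338680·1580934379957370111960 + 391·371133·79951288138564985667, 7338680·79951288138564985667 + 371133·1580934379957370111960) = (23203943031010998074028940801, 1173473838473442730776750240)

7338680 371133
107712448284799 5447252648880
1580934379957370111960 79951288138564985667
23203943031010998074028940801 1173473838473442730776750240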